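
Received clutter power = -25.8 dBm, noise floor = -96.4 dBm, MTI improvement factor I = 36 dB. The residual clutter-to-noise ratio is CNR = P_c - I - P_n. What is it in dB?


CNR = -25.8 - 36 - (-96.4) = 34.6 dB

34.6 dB


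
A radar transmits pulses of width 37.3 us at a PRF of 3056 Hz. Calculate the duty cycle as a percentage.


DC = 37.3e-6 * 3056 * 100 = 11.4%

11.4%


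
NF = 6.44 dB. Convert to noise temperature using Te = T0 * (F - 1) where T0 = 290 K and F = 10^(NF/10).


NF_lin = 10^(6.44/10) = 4.405549
Te = 290 * (4.405549 - 1) = 987.6 K

987.6 K


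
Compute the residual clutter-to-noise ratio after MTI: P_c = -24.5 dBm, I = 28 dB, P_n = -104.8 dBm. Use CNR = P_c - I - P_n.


CNR = -24.5 - 28 - (-104.8) = 52.3 dB

52.3 dB


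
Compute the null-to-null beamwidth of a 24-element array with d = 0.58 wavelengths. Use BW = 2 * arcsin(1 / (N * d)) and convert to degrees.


1/(N*d) = 1/(24*0.58) = 0.071839
BW = 2*arcsin(0.071839) = 8.2 degrees

8.2 degrees


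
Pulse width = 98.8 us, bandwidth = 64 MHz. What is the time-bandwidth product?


TBP = 98.8 * 64 = 6323.2

6323.2


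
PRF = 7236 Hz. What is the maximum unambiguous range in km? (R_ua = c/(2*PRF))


R_ua = 3e8 / (2 * 7236) = 20729.7 m = 20.7 km

20.7 km


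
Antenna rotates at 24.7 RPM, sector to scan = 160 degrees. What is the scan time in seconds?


t = 160 / (24.7 * 360) * 60 = 1.08 s

1.08 s


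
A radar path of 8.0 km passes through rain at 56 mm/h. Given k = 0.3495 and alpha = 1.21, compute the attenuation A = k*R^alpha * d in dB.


gamma = 0.3495 * 56^1.21 = 45.57794 dB/km
A = 45.57794 * 8.0 = 364.62 dB

364.62 dB


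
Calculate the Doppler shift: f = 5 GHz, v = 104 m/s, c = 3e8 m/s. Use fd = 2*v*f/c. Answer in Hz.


fd = 2 * 104 * 5000000000.0 / 3e8 = 3466.7 Hz

3466.7 Hz


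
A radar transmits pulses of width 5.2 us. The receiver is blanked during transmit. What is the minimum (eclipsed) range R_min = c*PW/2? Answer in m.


R_min = 3e8 * 5.2e-6 / 2 = 780.0 m

780.0 m


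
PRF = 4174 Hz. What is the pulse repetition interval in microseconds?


PRI = 1/4174 = 0.0002395783 s = 239.6 us

239.6 us


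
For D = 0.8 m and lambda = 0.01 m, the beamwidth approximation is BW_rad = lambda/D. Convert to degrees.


BW_rad = 0.01 / 0.8 = 0.0125
BW_deg = 0.72 degrees

0.72 degrees


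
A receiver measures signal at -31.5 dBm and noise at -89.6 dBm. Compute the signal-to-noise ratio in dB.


SNR = -31.5 - (-89.6) = 58.1 dB

58.1 dB


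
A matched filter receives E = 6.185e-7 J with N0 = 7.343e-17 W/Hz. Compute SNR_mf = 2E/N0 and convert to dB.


SNR_lin = 2 * 6.185e-7 / 7.343e-17 = 1.685e10
SNR_dB = 10*log10(1.685e10) = 102.3 dB

102.3 dB


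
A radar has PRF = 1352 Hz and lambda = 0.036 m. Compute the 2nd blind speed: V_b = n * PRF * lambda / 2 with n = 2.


V_blind = 2 * 1352 * 0.036 / 2 = 48.7 m/s

48.7 m/s


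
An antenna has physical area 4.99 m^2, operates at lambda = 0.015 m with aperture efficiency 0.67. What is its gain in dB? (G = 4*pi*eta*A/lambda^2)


G_linear = 4*pi*0.67*4.99/0.015^2 = 186725.1
G_dB = 10*log10(186725.1) = 52.7 dB

52.7 dB


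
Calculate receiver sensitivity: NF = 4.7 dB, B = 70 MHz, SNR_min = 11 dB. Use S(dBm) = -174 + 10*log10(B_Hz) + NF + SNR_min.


10*log10(70000000.0) = 78.45
S = -174 + 78.45 + 4.7 + 11 = -79.8 dBm

-79.8 dBm


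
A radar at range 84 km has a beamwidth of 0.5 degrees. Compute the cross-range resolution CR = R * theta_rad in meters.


BW_rad = 0.008726646
CR = 84000 * 0.008726646 = 733.0 m

733.0 m


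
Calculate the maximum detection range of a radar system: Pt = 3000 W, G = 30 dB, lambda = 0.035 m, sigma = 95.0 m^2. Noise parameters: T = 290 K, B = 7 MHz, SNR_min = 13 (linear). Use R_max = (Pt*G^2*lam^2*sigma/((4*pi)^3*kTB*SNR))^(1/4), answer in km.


G_lin = 10^(30/10) = 1000.0
R^4 = 3000 * 1000.0^2 * 0.035^2 * 95.0 / ((4*pi)^3 * 1.38e-23 * 290 * 7000000.0 * 13)
R^4 = 4.83095e17 m^4
R_max = (4.83095e17)^(1/4) = 26363.8 m = 26.4 km

26.4 km


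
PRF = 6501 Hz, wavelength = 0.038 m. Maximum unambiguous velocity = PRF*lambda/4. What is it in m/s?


V_ua = 6501 * 0.038 / 4 = 61.8 m/s

61.8 m/s


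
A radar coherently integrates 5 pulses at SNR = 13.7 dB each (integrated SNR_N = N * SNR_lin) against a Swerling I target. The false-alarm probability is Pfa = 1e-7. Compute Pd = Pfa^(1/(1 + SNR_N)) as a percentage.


SNR_lin = 10^(13.7/10) = 23.44229
SNR_N = 5 * 23.44229 = 117.21145
1/(1 + SNR_N) = 1/118.21145 = 0.0084594
Pd = (1e-7)^0.0084594 = 0.87254
Pd = 87.3%

87.3%


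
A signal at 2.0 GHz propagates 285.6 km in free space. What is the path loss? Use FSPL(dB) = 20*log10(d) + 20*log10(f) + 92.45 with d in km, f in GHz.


20*log10(285.6) = 49.12
20*log10(2.0) = 6.02
FSPL = 147.6 dB

147.6 dB


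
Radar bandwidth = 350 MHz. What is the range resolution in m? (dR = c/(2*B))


dR = 3e8 / (2 * 350000000.0) = 0.43 m

0.43 m


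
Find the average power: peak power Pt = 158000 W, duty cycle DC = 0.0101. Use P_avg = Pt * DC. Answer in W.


P_avg = 158000 * 0.0101 = 1595.8 W

1595.8 W


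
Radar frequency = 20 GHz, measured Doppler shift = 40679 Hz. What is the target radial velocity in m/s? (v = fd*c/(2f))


v = 40679 * 3e8 / (2 * 20000000000.0) = 305.1 m/s

305.1 m/s


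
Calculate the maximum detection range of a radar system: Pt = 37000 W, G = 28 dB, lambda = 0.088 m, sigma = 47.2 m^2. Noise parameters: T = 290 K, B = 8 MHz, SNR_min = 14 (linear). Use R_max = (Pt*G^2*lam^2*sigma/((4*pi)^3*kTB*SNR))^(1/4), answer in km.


G_lin = 10^(28/10) = 630.957344
R^4 = 37000 * 630.957344^2 * 0.088^2 * 47.2 / ((4*pi)^3 * 1.38e-23 * 290 * 8000000.0 * 14)
R^4 = 6.05319e18 m^4
R_max = (6.05319e18)^(1/4) = 49601.6 m = 49.6 km

49.6 km


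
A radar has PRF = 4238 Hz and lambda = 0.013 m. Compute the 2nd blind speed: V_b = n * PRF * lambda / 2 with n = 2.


V_blind = 2 * 4238 * 0.013 / 2 = 55.1 m/s

55.1 m/s


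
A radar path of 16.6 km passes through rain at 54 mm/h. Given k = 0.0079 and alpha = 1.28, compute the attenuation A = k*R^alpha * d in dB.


gamma = 0.0079 * 54^1.28 = 1.30344 dB/km
A = 1.30344 * 16.6 = 21.64 dB

21.64 dB


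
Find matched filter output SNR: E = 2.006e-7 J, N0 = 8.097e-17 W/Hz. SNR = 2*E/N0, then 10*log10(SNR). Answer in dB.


SNR_lin = 2 * 2.006e-7 / 8.097e-17 = 4.955e9
SNR_dB = 10*log10(4.955e9) = 97.0 dB

97.0 dB


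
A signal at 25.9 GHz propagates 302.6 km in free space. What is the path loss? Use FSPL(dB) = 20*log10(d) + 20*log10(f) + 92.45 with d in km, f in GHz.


20*log10(302.6) = 49.62
20*log10(25.9) = 28.27
FSPL = 170.3 dB

170.3 dB


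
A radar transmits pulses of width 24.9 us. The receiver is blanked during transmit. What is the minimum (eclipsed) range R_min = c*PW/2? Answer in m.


R_min = 3e8 * 24.9e-6 / 2 = 3735.0 m

3735.0 m


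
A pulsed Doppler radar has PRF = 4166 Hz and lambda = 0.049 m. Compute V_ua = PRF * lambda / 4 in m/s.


V_ua = 4166 * 0.049 / 4 = 51.0 m/s

51.0 m/s


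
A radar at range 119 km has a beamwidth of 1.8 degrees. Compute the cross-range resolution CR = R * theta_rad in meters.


BW_rad = 0.031415927
CR = 119000 * 0.031415927 = 3738.5 m

3738.5 m


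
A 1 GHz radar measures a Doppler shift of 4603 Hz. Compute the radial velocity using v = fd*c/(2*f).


v = 4603 * 3e8 / (2 * 1000000000.0) = 690.5 m/s

690.5 m/s


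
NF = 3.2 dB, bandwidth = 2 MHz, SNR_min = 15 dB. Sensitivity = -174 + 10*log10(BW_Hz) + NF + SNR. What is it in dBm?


10*log10(2000000.0) = 63.01
S = -174 + 63.01 + 3.2 + 15 = -92.8 dBm

-92.8 dBm


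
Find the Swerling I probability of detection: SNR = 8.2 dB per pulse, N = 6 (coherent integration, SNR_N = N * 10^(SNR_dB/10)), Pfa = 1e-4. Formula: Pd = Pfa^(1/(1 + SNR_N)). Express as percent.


SNR_lin = 10^(8.2/10) = 6.60693
SNR_N = 6 * 6.60693 = 39.64158
1/(1 + SNR_N) = 1/40.64158 = 0.0246053
Pd = (1e-4)^0.0246053 = 0.79722
Pd = 79.7%

79.7%


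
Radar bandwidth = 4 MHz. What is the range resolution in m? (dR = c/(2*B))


dR = 3e8 / (2 * 4000000.0) = 37.5 m

37.5 m


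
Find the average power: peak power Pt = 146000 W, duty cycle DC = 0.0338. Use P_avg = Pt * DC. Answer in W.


P_avg = 146000 * 0.0338 = 4934.8 W

4934.8 W


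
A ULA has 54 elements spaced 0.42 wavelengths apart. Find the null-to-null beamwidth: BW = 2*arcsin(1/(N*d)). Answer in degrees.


1/(N*d) = 1/(54*0.42) = 0.044092
BW = 2*arcsin(0.044092) = 5.1 degrees

5.1 degrees


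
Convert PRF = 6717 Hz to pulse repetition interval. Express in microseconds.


PRI = 1/6717 = 0.000148876 s = 148.9 us

148.9 us


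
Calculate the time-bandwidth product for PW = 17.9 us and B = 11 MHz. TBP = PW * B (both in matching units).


TBP = 17.9 * 11 = 196.9

196.9


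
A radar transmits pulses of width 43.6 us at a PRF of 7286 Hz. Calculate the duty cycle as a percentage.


DC = 43.6e-6 * 7286 * 100 = 31.77%

31.77%


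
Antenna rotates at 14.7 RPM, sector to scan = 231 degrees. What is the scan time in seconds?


t = 231 / (14.7 * 360) * 60 = 2.62 s

2.62 s


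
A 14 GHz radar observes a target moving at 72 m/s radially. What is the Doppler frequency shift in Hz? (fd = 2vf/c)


fd = 2 * 72 * 14000000000.0 / 3e8 = 6720.0 Hz

6720.0 Hz


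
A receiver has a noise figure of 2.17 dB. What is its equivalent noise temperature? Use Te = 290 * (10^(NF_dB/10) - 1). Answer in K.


NF_lin = 10^(2.17/10) = 1.648162
Te = 290 * (1.648162 - 1) = 188.0 K

188.0 K


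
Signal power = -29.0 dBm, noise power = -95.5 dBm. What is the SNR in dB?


SNR = -29.0 - (-95.5) = 66.5 dB

66.5 dB


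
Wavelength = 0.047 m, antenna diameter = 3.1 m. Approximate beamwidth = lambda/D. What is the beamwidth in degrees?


BW_rad = 0.047 / 3.1 = 0.015161
BW_deg = 0.87 degrees

0.87 degrees


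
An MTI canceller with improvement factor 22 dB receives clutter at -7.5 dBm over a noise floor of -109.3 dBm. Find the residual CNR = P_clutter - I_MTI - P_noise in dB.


CNR = -7.5 - 22 - (-109.3) = 79.8 dB

79.8 dB


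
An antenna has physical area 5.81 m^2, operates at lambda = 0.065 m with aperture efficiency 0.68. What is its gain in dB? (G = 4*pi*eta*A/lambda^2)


G_linear = 4*pi*0.68*5.81/0.065^2 = 11750.82
G_dB = 10*log10(11750.82) = 40.7 dB

40.7 dB


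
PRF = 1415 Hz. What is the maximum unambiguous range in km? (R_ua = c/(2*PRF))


R_ua = 3e8 / (2 * 1415) = 106007.1 m = 106.0 km

106.0 km


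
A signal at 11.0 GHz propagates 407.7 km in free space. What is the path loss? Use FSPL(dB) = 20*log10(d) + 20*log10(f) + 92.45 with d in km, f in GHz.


20*log10(407.7) = 52.21
20*log10(11.0) = 20.83
FSPL = 165.5 dB

165.5 dB


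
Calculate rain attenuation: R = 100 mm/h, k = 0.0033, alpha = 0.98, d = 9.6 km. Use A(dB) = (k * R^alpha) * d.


gamma = 0.0033 * 100^0.98 = 0.300964 dB/km
A = 0.300964 * 9.6 = 2.89 dB

2.89 dB


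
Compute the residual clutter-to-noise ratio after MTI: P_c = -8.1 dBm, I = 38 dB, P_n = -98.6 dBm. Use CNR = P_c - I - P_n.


CNR = -8.1 - 38 - (-98.6) = 52.5 dB

52.5 dB


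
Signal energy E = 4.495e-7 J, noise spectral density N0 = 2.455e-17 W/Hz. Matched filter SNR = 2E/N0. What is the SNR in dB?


SNR_lin = 2 * 4.495e-7 / 2.455e-17 = 3.662e10
SNR_dB = 10*log10(3.662e10) = 105.6 dB

105.6 dB


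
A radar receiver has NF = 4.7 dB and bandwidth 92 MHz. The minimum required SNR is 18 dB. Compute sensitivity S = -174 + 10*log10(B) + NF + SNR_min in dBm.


10*log10(92000000.0) = 79.64
S = -174 + 79.64 + 4.7 + 18 = -71.7 dBm

-71.7 dBm


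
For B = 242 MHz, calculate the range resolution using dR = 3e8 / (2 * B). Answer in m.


dR = 3e8 / (2 * 242000000.0) = 0.62 m

0.62 m


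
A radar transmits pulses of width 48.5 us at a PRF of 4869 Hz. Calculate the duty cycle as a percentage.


DC = 48.5e-6 * 4869 * 100 = 23.61%

23.61%


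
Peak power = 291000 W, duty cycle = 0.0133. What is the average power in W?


P_avg = 291000 * 0.0133 = 3870.3 W

3870.3 W


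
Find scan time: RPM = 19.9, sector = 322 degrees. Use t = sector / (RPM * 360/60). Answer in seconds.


t = 322 / (19.9 * 360) * 60 = 2.7 s

2.7 s


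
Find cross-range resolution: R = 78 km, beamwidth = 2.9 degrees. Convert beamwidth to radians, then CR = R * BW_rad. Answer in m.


BW_rad = 0.050614548
CR = 78000 * 0.050614548 = 3947.9 m

3947.9 m


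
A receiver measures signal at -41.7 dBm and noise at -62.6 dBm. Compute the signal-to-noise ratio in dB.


SNR = -41.7 - (-62.6) = 20.9 dB

20.9 dB


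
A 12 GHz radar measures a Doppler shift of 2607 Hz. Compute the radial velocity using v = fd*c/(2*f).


v = 2607 * 3e8 / (2 * 12000000000.0) = 32.6 m/s

32.6 m/s


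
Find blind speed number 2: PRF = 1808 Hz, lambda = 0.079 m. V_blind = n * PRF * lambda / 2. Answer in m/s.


V_blind = 2 * 1808 * 0.079 / 2 = 142.8 m/s

142.8 m/s


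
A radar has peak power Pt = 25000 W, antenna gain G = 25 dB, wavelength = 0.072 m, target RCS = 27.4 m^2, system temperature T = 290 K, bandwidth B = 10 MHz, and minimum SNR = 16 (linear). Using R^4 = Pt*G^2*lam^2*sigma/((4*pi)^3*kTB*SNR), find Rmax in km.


G_lin = 10^(25/10) = 316.227766
R^4 = 25000 * 316.227766^2 * 0.072^2 * 27.4 / ((4*pi)^3 * 1.38e-23 * 290 * 10000000.0 * 16)
R^4 = 2.79466e17 m^4
R_max = (2.79466e17)^(1/4) = 22992.3 m = 23.0 km

23.0 km


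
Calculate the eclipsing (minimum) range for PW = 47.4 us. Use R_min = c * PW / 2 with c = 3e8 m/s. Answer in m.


R_min = 3e8 * 47.4e-6 / 2 = 7110.0 m

7110.0 m


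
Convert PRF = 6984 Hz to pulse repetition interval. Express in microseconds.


PRI = 1/6984 = 0.0001431844 s = 143.2 us

143.2 us


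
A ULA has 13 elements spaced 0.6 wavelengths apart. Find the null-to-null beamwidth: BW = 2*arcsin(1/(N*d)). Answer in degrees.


1/(N*d) = 1/(13*0.6) = 0.128205
BW = 2*arcsin(0.128205) = 14.7 degrees

14.7 degrees


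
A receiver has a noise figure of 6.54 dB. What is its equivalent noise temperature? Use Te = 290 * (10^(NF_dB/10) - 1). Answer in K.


NF_lin = 10^(6.54/10) = 4.508167
Te = 290 * (4.508167 - 1) = 1017.4 K

1017.4 K


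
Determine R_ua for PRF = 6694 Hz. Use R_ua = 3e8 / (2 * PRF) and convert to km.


R_ua = 3e8 / (2 * 6694) = 22408.1 m = 22.4 km

22.4 km


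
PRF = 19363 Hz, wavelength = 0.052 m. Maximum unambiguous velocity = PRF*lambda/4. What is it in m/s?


V_ua = 19363 * 0.052 / 4 = 251.7 m/s

251.7 m/s


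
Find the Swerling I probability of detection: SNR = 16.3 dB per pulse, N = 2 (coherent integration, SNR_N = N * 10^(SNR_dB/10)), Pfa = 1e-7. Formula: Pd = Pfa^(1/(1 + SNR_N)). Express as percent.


SNR_lin = 10^(16.3/10) = 42.65795
SNR_N = 2 * 42.65795 = 85.3159
1/(1 + SNR_N) = 1/86.3159 = 0.0115854
Pd = (1e-7)^0.0115854 = 0.82966
Pd = 83.0%

83.0%


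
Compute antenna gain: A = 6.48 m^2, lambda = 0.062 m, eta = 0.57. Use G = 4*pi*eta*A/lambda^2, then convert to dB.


G_linear = 4*pi*0.57*6.48/0.062^2 = 12074.7
G_dB = 10*log10(12074.7) = 40.8 dB

40.8 dB


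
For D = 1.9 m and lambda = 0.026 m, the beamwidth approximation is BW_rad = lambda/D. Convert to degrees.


BW_rad = 0.026 / 1.9 = 0.013684
BW_deg = 0.78 degrees

0.78 degrees


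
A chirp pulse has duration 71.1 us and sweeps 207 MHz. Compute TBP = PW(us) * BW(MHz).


TBP = 71.1 * 207 = 14717.7

14717.7


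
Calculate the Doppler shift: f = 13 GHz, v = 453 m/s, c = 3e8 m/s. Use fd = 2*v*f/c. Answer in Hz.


fd = 2 * 453 * 13000000000.0 / 3e8 = 39260.0 Hz

39260.0 Hz


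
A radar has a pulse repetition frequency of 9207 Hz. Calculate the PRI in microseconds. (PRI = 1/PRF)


PRI = 1/9207 = 0.000108613 s = 108.6 us

108.6 us


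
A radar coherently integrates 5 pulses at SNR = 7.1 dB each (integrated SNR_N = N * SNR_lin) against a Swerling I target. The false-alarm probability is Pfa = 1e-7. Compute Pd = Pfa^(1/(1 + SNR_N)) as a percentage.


SNR_lin = 10^(7.1/10) = 5.12861
SNR_N = 5 * 5.12861 = 25.64305
1/(1 + SNR_N) = 1/26.64305 = 0.0375332
Pd = (1e-7)^0.0375332 = 0.54609
Pd = 54.6%

54.6%


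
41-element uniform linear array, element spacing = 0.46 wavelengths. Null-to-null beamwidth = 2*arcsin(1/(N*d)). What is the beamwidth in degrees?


1/(N*d) = 1/(41*0.46) = 0.053022
BW = 2*arcsin(0.053022) = 6.1 degrees

6.1 degrees


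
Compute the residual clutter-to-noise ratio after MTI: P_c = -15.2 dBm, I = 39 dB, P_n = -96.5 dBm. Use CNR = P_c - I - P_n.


CNR = -15.2 - 39 - (-96.5) = 42.3 dB

42.3 dB


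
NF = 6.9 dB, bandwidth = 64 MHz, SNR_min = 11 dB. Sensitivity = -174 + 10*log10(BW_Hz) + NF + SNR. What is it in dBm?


10*log10(64000000.0) = 78.06
S = -174 + 78.06 + 6.9 + 11 = -78.0 dBm

-78.0 dBm


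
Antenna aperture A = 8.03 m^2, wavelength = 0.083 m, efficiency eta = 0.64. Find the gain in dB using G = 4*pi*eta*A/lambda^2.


G_linear = 4*pi*0.64*8.03/0.083^2 = 9374.52
G_dB = 10*log10(9374.52) = 39.7 dB

39.7 dB


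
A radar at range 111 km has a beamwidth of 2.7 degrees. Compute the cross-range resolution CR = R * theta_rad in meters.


BW_rad = 0.04712389
CR = 111000 * 0.04712389 = 5230.8 m

5230.8 m


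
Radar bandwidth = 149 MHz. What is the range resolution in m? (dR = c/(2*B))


dR = 3e8 / (2 * 149000000.0) = 1.01 m

1.01 m


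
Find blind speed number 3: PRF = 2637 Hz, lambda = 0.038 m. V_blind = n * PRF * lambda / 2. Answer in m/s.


V_blind = 3 * 2637 * 0.038 / 2 = 150.3 m/s

150.3 m/s


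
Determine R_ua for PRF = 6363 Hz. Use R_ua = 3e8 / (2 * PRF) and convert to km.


R_ua = 3e8 / (2 * 6363) = 23573.8 m = 23.6 km

23.6 km


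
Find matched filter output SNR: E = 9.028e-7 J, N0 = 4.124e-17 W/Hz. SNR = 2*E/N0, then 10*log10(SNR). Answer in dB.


SNR_lin = 2 * 9.028e-7 / 4.124e-17 = 4.378e10
SNR_dB = 10*log10(4.378e10) = 106.4 dB

106.4 dB


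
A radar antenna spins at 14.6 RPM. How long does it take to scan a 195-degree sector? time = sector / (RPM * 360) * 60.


t = 195 / (14.6 * 360) * 60 = 2.23 s

2.23 s


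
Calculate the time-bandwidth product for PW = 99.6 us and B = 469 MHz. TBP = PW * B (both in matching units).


TBP = 99.6 * 469 = 46712.4

46712.4


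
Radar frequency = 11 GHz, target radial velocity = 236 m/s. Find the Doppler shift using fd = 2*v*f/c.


fd = 2 * 236 * 11000000000.0 / 3e8 = 17306.7 Hz

17306.7 Hz


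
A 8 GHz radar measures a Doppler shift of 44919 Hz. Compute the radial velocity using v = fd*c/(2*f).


v = 44919 * 3e8 / (2 * 8000000000.0) = 842.2 m/s

842.2 m/s


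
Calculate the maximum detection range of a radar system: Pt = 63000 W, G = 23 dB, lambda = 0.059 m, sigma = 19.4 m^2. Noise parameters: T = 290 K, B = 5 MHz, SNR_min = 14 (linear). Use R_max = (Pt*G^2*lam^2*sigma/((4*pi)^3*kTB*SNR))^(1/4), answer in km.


G_lin = 10^(23/10) = 199.526231
R^4 = 63000 * 199.526231^2 * 0.059^2 * 19.4 / ((4*pi)^3 * 1.38e-23 * 290 * 5000000.0 * 14)
R^4 = 3.04678e17 m^4
R_max = (3.04678e17)^(1/4) = 23494.2 m = 23.5 km

23.5 km


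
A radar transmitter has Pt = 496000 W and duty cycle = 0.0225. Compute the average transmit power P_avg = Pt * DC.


P_avg = 496000 * 0.0225 = 11160.0 W

11160.0 W


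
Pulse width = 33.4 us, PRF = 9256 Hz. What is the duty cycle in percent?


DC = 33.4e-6 * 9256 * 100 = 30.92%

30.92%


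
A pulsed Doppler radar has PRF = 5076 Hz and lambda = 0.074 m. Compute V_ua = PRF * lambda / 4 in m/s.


V_ua = 5076 * 0.074 / 4 = 93.9 m/s

93.9 m/s


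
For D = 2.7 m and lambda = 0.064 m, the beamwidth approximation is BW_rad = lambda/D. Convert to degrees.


BW_rad = 0.064 / 2.7 = 0.023704
BW_deg = 1.36 degrees

1.36 degrees


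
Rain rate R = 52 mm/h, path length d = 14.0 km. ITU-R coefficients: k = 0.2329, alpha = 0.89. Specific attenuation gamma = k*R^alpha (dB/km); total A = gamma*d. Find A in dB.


gamma = 0.2329 * 52^0.89 = 7.84174 dB/km
A = 7.84174 * 14.0 = 109.78 dB

109.78 dB


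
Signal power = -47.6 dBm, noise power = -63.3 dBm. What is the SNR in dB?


SNR = -47.6 - (-63.3) = 15.7 dB

15.7 dB


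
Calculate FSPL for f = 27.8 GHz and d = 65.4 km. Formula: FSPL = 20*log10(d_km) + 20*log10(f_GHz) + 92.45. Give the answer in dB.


20*log10(65.4) = 36.31
20*log10(27.8) = 28.88
FSPL = 157.6 dB

157.6 dB


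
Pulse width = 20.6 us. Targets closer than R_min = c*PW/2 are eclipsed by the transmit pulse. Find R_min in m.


R_min = 3e8 * 20.6e-6 / 2 = 3090.0 m

3090.0 m


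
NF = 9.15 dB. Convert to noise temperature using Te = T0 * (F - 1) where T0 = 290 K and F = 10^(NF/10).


NF_lin = 10^(9.15/10) = 8.222426
Te = 290 * (8.222426 - 1) = 2094.5 K

2094.5 K


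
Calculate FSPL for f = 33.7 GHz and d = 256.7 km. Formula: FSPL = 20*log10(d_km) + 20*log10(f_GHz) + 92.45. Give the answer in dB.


20*log10(256.7) = 48.19
20*log10(33.7) = 30.55
FSPL = 171.2 dB

171.2 dB


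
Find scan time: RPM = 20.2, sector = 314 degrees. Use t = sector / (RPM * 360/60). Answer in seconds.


t = 314 / (20.2 * 360) * 60 = 2.59 s

2.59 s


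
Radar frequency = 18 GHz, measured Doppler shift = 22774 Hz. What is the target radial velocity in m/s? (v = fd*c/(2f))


v = 22774 * 3e8 / (2 * 18000000000.0) = 189.8 m/s

189.8 m/s


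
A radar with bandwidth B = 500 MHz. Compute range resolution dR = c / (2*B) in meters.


dR = 3e8 / (2 * 500000000.0) = 0.3 m

0.3 m


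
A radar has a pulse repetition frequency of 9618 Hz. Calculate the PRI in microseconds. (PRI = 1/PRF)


PRI = 1/9618 = 0.0001039717 s = 104.0 us

104.0 us


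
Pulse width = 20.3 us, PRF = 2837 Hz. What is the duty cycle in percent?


DC = 20.3e-6 * 2837 * 100 = 5.76%

5.76%


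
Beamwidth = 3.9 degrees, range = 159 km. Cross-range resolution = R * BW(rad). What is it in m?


BW_rad = 0.068067841
CR = 159000 * 0.068067841 = 10822.8 m

10822.8 m


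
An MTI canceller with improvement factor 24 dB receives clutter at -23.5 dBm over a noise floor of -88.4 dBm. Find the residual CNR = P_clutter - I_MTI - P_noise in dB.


CNR = -23.5 - 24 - (-88.4) = 40.9 dB

40.9 dB


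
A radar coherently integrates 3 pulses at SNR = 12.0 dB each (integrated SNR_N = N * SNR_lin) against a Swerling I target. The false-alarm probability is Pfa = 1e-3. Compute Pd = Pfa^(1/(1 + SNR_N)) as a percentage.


SNR_lin = 10^(12.0/10) = 15.84893
SNR_N = 3 * 15.84893 = 47.54679
1/(1 + SNR_N) = 1/48.54679 = 0.0205987
Pd = (1e-3)^0.0205987 = 0.86737
Pd = 86.7%

86.7%


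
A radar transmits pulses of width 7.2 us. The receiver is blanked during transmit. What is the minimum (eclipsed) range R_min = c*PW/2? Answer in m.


R_min = 3e8 * 7.2e-6 / 2 = 1080.0 m

1080.0 m


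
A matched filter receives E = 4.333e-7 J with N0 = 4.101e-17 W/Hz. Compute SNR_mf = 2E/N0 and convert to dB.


SNR_lin = 2 * 4.333e-7 / 4.101e-17 = 2.113e10
SNR_dB = 10*log10(2.113e10) = 103.2 dB

103.2 dB


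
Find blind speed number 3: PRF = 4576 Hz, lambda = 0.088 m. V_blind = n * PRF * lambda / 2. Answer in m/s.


V_blind = 3 * 4576 * 0.088 / 2 = 604.0 m/s

604.0 m/s


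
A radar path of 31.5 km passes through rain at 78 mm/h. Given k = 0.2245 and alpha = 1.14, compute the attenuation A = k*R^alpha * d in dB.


gamma = 0.2245 * 78^1.14 = 32.225836 dB/km
A = 32.225836 * 31.5 = 1015.11 dB

1015.11 dB


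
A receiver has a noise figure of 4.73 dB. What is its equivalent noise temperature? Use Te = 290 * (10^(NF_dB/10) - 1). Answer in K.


NF_lin = 10^(4.73/10) = 2.971666
Te = 290 * (2.971666 - 1) = 571.8 K

571.8 K


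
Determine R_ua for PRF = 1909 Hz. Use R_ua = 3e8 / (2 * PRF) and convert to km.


R_ua = 3e8 / (2 * 1909) = 78575.2 m = 78.6 km

78.6 km


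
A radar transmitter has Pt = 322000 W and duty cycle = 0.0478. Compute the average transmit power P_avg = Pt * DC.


P_avg = 322000 * 0.0478 = 15391.6 W

15391.6 W


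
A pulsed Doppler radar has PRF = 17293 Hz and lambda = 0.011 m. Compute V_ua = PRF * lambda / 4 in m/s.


V_ua = 17293 * 0.011 / 4 = 47.6 m/s

47.6 m/s


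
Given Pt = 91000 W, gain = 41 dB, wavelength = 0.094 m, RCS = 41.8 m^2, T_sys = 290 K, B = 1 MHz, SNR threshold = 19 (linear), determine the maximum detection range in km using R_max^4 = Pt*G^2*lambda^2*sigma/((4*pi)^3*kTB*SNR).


G_lin = 10^(41/10) = 12589.254118
R^4 = 91000 * 12589.254118^2 * 0.094^2 * 41.8 / ((4*pi)^3 * 1.38e-23 * 290 * 1000000.0 * 19)
R^4 = 3.53031e22 m^4
R_max = (3.53031e22)^(1/4) = 433464.2 m = 433.5 km

433.5 km


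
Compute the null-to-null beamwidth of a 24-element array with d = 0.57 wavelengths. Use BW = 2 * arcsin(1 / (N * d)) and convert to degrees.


1/(N*d) = 1/(24*0.57) = 0.073099
BW = 2*arcsin(0.073099) = 8.4 degrees

8.4 degrees


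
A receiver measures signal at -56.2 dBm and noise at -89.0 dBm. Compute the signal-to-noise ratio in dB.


SNR = -56.2 - (-89.0) = 32.8 dB

32.8 dB


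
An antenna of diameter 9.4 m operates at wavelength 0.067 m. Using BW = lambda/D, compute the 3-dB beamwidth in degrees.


BW_rad = 0.067 / 9.4 = 0.007128
BW_deg = 0.41 degrees

0.41 degrees


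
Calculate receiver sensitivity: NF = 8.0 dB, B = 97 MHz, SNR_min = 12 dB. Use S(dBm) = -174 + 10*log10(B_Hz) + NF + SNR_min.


10*log10(97000000.0) = 79.87
S = -174 + 79.87 + 8.0 + 12 = -74.1 dBm

-74.1 dBm


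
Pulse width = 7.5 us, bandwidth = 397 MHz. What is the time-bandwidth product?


TBP = 7.5 * 397 = 2977.5

2977.5


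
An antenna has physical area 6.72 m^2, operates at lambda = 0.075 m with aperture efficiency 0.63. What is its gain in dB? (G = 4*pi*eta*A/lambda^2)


G_linear = 4*pi*0.63*6.72/0.075^2 = 9457.95
G_dB = 10*log10(9457.95) = 39.8 dB

39.8 dB


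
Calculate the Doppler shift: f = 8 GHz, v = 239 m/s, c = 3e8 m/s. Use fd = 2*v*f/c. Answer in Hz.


fd = 2 * 239 * 8000000000.0 / 3e8 = 12746.7 Hz

12746.7 Hz


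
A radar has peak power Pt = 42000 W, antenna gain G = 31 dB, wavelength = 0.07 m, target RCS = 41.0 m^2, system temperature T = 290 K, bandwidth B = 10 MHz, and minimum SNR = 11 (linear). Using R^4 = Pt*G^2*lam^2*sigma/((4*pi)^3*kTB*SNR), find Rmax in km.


G_lin = 10^(31/10) = 1258.925412
R^4 = 42000 * 1258.925412^2 * 0.07^2 * 41.0 / ((4*pi)^3 * 1.38e-23 * 290 * 10000000.0 * 11)
R^4 = 1.53084e19 m^4
R_max = (1.53084e19)^(1/4) = 62550.7 m = 62.6 km

62.6 km


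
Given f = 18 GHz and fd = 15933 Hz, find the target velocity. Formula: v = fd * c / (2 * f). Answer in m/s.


v = 15933 * 3e8 / (2 * 18000000000.0) = 132.8 m/s

132.8 m/s


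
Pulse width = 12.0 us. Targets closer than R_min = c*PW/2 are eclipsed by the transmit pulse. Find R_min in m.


R_min = 3e8 * 12.0e-6 / 2 = 1800.0 m

1800.0 m


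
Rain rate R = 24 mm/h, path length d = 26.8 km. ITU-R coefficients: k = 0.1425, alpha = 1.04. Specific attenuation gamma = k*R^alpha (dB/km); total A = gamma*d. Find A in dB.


gamma = 0.1425 * 24^1.04 = 3.883601 dB/km
A = 3.883601 * 26.8 = 104.08 dB

104.08 dB


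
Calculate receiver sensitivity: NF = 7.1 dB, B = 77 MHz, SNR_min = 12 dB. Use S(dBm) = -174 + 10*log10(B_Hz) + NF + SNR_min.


10*log10(77000000.0) = 78.86
S = -174 + 78.86 + 7.1 + 12 = -76.0 dBm

-76.0 dBm


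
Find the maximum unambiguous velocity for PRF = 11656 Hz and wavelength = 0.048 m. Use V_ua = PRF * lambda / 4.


V_ua = 11656 * 0.048 / 4 = 139.9 m/s

139.9 m/s


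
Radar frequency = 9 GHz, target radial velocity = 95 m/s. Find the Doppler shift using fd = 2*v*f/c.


fd = 2 * 95 * 9000000000.0 / 3e8 = 5700.0 Hz

5700.0 Hz


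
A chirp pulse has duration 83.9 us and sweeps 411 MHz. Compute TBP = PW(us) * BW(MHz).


TBP = 83.9 * 411 = 34482.9

34482.9


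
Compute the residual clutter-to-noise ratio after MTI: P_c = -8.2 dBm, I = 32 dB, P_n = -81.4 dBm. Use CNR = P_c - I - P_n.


CNR = -8.2 - 32 - (-81.4) = 41.2 dB

41.2 dB


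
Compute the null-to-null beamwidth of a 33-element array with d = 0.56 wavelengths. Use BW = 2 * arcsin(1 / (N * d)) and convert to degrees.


1/(N*d) = 1/(33*0.56) = 0.054113
BW = 2*arcsin(0.054113) = 6.2 degrees

6.2 degrees


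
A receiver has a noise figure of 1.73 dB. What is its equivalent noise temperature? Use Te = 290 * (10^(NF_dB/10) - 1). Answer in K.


NF_lin = 10^(1.73/10) = 1.489361
Te = 290 * (1.489361 - 1) = 141.9 K

141.9 K


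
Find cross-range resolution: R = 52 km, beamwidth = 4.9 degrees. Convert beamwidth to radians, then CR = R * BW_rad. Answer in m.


BW_rad = 0.085521133
CR = 52000 * 0.085521133 = 4447.1 m

4447.1 m


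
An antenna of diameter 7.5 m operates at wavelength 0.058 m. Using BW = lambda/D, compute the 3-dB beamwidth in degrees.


BW_rad = 0.058 / 7.5 = 0.007733
BW_deg = 0.44 degrees

0.44 degrees


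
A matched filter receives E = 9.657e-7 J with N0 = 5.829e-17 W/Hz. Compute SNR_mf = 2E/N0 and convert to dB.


SNR_lin = 2 * 9.657e-7 / 5.829e-17 = 3.313e10
SNR_dB = 10*log10(3.313e10) = 105.2 dB

105.2 dB


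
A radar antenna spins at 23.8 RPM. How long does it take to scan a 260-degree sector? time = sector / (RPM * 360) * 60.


t = 260 / (23.8 * 360) * 60 = 1.82 s

1.82 s


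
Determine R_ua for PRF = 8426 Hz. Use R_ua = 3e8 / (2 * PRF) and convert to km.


R_ua = 3e8 / (2 * 8426) = 17802.0 m = 17.8 km

17.8 km


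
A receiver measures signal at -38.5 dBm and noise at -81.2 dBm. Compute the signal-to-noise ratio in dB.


SNR = -38.5 - (-81.2) = 42.7 dB

42.7 dB


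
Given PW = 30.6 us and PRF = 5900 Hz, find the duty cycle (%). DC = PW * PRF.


DC = 30.6e-6 * 5900 * 100 = 18.05%

18.05%


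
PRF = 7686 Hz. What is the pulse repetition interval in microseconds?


PRI = 1/7686 = 0.0001301067 s = 130.1 us

130.1 us


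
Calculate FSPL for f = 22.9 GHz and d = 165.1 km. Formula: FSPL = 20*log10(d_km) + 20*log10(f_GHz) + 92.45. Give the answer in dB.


20*log10(165.1) = 44.35
20*log10(22.9) = 27.2
FSPL = 164.0 dB

164.0 dB


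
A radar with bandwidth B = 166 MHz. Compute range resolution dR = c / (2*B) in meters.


dR = 3e8 / (2 * 166000000.0) = 0.9 m

0.9 m


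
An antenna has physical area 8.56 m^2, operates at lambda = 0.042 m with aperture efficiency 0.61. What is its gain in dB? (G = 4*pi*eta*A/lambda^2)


G_linear = 4*pi*0.61*8.56/0.042^2 = 37197.6
G_dB = 10*log10(37197.6) = 45.7 dB

45.7 dB


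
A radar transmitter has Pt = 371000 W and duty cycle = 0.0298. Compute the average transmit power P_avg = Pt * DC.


P_avg = 371000 * 0.0298 = 11055.8 W

11055.8 W


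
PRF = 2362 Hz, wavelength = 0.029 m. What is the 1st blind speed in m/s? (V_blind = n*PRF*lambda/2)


V_blind = 1 * 2362 * 0.029 / 2 = 34.2 m/s

34.2 m/s


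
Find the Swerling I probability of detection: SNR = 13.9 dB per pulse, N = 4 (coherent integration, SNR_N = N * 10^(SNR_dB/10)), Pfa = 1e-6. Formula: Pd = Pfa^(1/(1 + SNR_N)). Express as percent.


SNR_lin = 10^(13.9/10) = 24.54709
SNR_N = 4 * 24.54709 = 98.18836
1/(1 + SNR_N) = 1/99.18836 = 0.0100818
Pd = (1e-6)^0.0100818 = 0.86998
Pd = 87.0%

87.0%


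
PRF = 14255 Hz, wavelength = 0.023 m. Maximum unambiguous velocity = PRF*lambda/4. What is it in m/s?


V_ua = 14255 * 0.023 / 4 = 82.0 m/s

82.0 m/s


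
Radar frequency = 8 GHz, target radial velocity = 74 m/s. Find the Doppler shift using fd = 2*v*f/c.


fd = 2 * 74 * 8000000000.0 / 3e8 = 3946.7 Hz

3946.7 Hz


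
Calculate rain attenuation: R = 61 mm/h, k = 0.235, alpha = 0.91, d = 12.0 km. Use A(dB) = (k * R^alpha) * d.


gamma = 0.235 * 61^0.91 = 9.901888 dB/km
A = 9.901888 * 12.0 = 118.82 dB

118.82 dB


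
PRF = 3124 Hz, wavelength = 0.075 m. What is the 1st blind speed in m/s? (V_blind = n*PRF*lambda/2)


V_blind = 1 * 3124 * 0.075 / 2 = 117.2 m/s

117.2 m/s


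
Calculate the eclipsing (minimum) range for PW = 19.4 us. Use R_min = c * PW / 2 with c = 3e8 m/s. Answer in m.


R_min = 3e8 * 19.4e-6 / 2 = 2910.0 m

2910.0 m


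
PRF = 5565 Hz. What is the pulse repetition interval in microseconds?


PRI = 1/5565 = 0.0001796945 s = 179.7 us

179.7 us


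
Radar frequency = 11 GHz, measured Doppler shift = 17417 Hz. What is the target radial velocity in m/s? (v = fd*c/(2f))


v = 17417 * 3e8 / (2 * 11000000000.0) = 237.5 m/s

237.5 m/s


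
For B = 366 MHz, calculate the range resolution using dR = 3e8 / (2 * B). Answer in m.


dR = 3e8 / (2 * 366000000.0) = 0.41 m

0.41 m


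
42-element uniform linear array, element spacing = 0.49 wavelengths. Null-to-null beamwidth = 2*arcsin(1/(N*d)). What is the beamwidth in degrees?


1/(N*d) = 1/(42*0.49) = 0.048591
BW = 2*arcsin(0.048591) = 5.6 degrees

5.6 degrees


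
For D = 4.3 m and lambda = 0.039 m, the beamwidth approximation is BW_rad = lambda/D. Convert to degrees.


BW_rad = 0.039 / 4.3 = 0.00907
BW_deg = 0.52 degrees

0.52 degrees


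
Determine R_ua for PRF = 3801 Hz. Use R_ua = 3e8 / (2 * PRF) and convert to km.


R_ua = 3e8 / (2 * 3801) = 39463.3 m = 39.5 km

39.5 km


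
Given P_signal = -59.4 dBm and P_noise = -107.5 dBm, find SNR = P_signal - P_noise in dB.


SNR = -59.4 - (-107.5) = 48.1 dB

48.1 dB


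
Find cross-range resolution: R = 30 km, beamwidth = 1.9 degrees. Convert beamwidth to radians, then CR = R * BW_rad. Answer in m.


BW_rad = 0.033161256
CR = 30000 * 0.033161256 = 994.8 m

994.8 m


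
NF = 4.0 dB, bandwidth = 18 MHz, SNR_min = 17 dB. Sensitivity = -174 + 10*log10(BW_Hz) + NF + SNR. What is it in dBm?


10*log10(18000000.0) = 72.55
S = -174 + 72.55 + 4.0 + 17 = -80.4 dBm

-80.4 dBm


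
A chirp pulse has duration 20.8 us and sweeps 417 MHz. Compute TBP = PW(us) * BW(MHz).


TBP = 20.8 * 417 = 8673.6

8673.6


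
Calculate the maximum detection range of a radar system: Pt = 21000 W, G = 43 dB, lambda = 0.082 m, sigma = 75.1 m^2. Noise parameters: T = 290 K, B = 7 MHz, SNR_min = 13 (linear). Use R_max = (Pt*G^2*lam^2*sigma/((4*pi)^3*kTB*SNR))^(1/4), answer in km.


G_lin = 10^(43/10) = 19952.62315
R^4 = 21000 * 19952.62315^2 * 0.082^2 * 75.1 / ((4*pi)^3 * 1.38e-23 * 290 * 7000000.0 * 13)
R^4 = 5.84169e21 m^4
R_max = (5.84169e21)^(1/4) = 276461.5 m = 276.5 km

276.5 km


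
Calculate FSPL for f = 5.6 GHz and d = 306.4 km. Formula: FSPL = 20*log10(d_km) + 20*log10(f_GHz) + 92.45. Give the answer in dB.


20*log10(306.4) = 49.73
20*log10(5.6) = 14.96
FSPL = 157.1 dB

157.1 dB


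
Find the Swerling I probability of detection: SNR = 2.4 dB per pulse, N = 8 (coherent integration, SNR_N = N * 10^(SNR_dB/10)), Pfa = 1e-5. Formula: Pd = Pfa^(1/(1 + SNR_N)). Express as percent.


SNR_lin = 10^(2.4/10) = 1.7378
SNR_N = 8 * 1.7378 = 13.9024
1/(1 + SNR_N) = 1/14.9024 = 0.0671033
Pd = (1e-5)^0.0671033 = 0.46183
Pd = 46.2%

46.2%


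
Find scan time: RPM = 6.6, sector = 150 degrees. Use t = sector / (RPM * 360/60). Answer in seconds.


t = 150 / (6.6 * 360) * 60 = 3.79 s

3.79 s


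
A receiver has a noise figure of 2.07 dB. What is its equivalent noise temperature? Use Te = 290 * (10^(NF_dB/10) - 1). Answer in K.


NF_lin = 10^(2.07/10) = 1.610646
Te = 290 * (1.610646 - 1) = 177.1 K

177.1 K


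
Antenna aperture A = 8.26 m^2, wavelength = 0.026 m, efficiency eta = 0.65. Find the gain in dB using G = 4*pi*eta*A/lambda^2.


G_linear = 4*pi*0.65*8.26/0.026^2 = 99805.98
G_dB = 10*log10(99805.98) = 50.0 dB

50.0 dB


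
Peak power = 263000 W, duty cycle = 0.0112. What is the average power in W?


P_avg = 263000 * 0.0112 = 2945.6 W

2945.6 W


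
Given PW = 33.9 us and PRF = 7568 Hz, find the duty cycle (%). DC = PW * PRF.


DC = 33.9e-6 * 7568 * 100 = 25.66%

25.66%


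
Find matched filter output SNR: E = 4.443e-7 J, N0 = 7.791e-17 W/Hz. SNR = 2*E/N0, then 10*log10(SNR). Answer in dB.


SNR_lin = 2 * 4.443e-7 / 7.791e-17 = 1.141e10
SNR_dB = 10*log10(1.141e10) = 100.6 dB

100.6 dB


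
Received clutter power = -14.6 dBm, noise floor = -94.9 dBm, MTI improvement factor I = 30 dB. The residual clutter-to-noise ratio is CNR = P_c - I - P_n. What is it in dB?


CNR = -14.6 - 30 - (-94.9) = 50.3 dB

50.3 dB


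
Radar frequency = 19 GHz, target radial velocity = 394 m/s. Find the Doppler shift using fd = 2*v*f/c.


fd = 2 * 394 * 19000000000.0 / 3e8 = 49906.7 Hz

49906.7 Hz


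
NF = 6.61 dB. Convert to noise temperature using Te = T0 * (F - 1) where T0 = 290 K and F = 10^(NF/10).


NF_lin = 10^(6.61/10) = 4.581419
Te = 290 * (4.581419 - 1) = 1038.6 K

1038.6 K


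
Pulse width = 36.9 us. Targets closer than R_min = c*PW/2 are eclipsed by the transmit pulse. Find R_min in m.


R_min = 3e8 * 36.9e-6 / 2 = 5535.0 m

5535.0 m


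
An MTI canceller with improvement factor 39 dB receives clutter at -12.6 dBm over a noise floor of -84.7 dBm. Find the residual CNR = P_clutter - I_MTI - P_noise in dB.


CNR = -12.6 - 39 - (-84.7) = 33.1 dB

33.1 dB


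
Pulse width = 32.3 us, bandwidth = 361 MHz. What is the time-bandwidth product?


TBP = 32.3 * 361 = 11660.3

11660.3


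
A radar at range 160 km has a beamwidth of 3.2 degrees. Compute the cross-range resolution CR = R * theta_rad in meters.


BW_rad = 0.055850536
CR = 160000 * 0.055850536 = 8936.1 m

8936.1 m


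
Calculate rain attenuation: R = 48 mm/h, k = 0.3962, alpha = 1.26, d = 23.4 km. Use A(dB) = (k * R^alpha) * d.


gamma = 0.3962 * 48^1.26 = 52.032948 dB/km
A = 52.032948 * 23.4 = 1217.57 dB

1217.57 dB


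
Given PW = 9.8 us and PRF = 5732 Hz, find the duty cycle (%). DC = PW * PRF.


DC = 9.8e-6 * 5732 * 100 = 5.62%

5.62%


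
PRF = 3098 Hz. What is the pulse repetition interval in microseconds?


PRI = 1/3098 = 0.0003227889 s = 322.8 us

322.8 us


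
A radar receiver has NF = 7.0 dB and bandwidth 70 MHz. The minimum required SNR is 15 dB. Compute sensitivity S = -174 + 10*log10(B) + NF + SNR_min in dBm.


10*log10(70000000.0) = 78.45
S = -174 + 78.45 + 7.0 + 15 = -73.5 dBm

-73.5 dBm


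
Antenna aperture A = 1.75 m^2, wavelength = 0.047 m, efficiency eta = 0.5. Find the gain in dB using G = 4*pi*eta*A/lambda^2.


G_linear = 4*pi*0.5*1.75/0.047^2 = 4977.63
G_dB = 10*log10(4977.63) = 37.0 dB

37.0 dB


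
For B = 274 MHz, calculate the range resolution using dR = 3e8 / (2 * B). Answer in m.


dR = 3e8 / (2 * 274000000.0) = 0.55 m

0.55 m


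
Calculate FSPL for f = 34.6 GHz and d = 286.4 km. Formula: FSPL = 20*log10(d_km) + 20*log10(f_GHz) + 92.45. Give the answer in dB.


20*log10(286.4) = 49.14
20*log10(34.6) = 30.78
FSPL = 172.4 dB

172.4 dB


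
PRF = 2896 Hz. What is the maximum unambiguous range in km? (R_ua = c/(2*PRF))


R_ua = 3e8 / (2 * 2896) = 51795.6 m = 51.8 km

51.8 km


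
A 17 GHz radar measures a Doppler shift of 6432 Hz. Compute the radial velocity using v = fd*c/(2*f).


v = 6432 * 3e8 / (2 * 17000000000.0) = 56.8 m/s

56.8 m/s


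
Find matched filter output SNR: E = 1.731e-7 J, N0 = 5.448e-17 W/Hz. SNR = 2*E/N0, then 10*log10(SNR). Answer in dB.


SNR_lin = 2 * 1.731e-7 / 5.448e-17 = 6.355e9
SNR_dB = 10*log10(6.355e9) = 98.0 dB

98.0 dB


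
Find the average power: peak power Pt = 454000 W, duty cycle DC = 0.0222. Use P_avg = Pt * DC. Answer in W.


P_avg = 454000 * 0.0222 = 10078.8 W

10078.8 W


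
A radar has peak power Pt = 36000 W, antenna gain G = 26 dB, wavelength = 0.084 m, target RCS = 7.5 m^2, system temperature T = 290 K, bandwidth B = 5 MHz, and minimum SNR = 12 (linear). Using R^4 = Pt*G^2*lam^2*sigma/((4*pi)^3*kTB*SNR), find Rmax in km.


G_lin = 10^(26/10) = 398.107171
R^4 = 36000 * 398.107171^2 * 0.084^2 * 7.5 / ((4*pi)^3 * 1.38e-23 * 290 * 5000000.0 * 12)
R^4 = 6.33672e17 m^4
R_max = (6.33672e17)^(1/4) = 28214.1 m = 28.2 km

28.2 km


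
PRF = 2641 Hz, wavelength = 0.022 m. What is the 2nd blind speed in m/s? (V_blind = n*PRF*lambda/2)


V_blind = 2 * 2641 * 0.022 / 2 = 58.1 m/s

58.1 m/s
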